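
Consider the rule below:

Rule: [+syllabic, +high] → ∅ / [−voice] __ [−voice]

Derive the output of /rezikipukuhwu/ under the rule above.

rezikpkhwu

/i/ is a high vowel flanked by voiceless consonants /k/ and /p/, so it deletes.
/u/ is a high vowel flanked by voiceless consonants /p/ and /k/, so it deletes.
/u/ is a high vowel flanked by voiceless consonants /k/ and /h/, so it deletes.
The other instances of /i/, /u/ do not occur in the required environment and remain unchanged.
Surface form: [rezikpkhwu].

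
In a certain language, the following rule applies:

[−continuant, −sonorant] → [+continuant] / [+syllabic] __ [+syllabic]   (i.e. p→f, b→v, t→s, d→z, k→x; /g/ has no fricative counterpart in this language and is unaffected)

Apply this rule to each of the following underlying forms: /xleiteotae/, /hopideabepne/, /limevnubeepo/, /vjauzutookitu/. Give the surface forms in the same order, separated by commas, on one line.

xleiseosae, hofizeavepne, limevnuveefo, vjauzusooxisu

/xleiteotae/: /t/ is a stop between vowels /i/ and /e/, so it spirantizes to the fricative [s]. /t/ is a stop between vowels /o/ and /a/, so it spirantizes to the fricative [s]. → [xleiseosae].
/hopideabepne/: /p/ is a stop between vowels /o/ and /i/, so it spirantizes to the fricative [f]. /d/ is a stop between vowels /i/ and /e/, so it spirantizes to the fricative [z]. /b/ is a stop between vowels /a/ and /e/, so it spirantizes to the fricative [v]. → [hofizeavepne].
/limevnubeepo/: /b/ is a stop between vowels /u/ and /e/, so it spirantizes to the fricative [v]. /p/ is a stop between vowels /e/ and /o/, so it spirantizes to the fricative [f]. → [limevnuveefo].
/vjauzutookitu/: /t/ is a stop between vowels /u/ and /o/, so it spirantizes to the fricative [s]. /k/ is a stop between vowels /o/ and /i/, so it spirantizes to the fricative [x]. /t/ is a stop between vowels /i/ and /u/, so it spirantizes to the fricative [s]. → [vjauzusooxisu].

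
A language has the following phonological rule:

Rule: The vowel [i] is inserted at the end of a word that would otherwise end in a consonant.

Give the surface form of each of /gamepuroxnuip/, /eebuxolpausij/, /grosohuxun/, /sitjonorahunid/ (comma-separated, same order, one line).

/gamepuroxnuip/: the form ends in the consonant /p/, so [i] is inserted word-finally. → [gamepuroxnuipi].
/eebuxolpausij/: the form ends in the consonant /j/, so [i] is inserted word-finally. → [eebuxolpausiji].
/grosohuxun/: the form ends in the consonant /n/, so [i] is inserted word-finally. → [grosohuxuni].
/sitjonorahunid/: the form ends in the consonant /d/, so [i] is inserted word-finally. → [sitjonorahunidi].

gamepuroxnuipi, eebuxolpausiji, grosohuxuni, sitjonorahunidi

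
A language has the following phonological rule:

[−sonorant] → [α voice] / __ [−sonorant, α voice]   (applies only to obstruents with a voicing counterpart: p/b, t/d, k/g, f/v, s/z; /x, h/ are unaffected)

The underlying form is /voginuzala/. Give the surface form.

No segment of /voginuzala/ meets the structural description of the rule, so the form surfaces unchanged.

voginuzala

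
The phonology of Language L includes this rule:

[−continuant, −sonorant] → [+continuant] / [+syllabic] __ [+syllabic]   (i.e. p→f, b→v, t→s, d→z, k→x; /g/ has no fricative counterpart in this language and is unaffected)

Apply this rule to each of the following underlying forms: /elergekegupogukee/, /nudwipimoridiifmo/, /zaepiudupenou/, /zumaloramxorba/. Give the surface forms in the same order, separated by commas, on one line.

/elergekegupogukee/: /k/ is a stop between vowels /e/ and /e/, so it spirantizes to the fricative [x]. /p/ is a stop between vowels /u/ and /o/, so it spirantizes to the fricative [f]. /k/ is a stop between vowels /u/ and /e/, so it spirantizes to the fricative [x]. → [elergexegufoguxee].
/nudwipimoridiifmo/: /p/ is a stop between vowels /i/ and /i/, so it spirantizes to the fricative [f]. /d/ is a stop between vowels /i/ and /i/, so it spirantizes to the fricative [z]. → [nudwifimoriziifmo].
/zaepiudupenou/: /p/ is a stop between vowels /e/ and /i/, so it spirantizes to the fricative [f]. /d/ is a stop between vowels /u/ and /u/, so it spirantizes to the fricative [z]. /p/ is a stop between vowels /u/ and /e/, so it spirantizes to the fricative [f]. → [zaefiuzufenou].
/zumaloramxorba/: the rule's environment is not met; surfaces unchanged as [zumaloramxorba].

elergexegufoguxee, nudwifimoriziifmo, zaefiuzufenou, zumaloramxorba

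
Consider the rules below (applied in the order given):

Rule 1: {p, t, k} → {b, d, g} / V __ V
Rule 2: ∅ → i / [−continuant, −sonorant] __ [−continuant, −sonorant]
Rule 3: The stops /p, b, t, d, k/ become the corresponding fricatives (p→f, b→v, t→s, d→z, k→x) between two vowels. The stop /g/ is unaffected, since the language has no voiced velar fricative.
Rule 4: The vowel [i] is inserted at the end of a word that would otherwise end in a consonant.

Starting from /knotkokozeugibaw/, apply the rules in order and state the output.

Rule 1 (intervocalic voicing): /k/ is a voiceless stop between vowels /o/ and /o/, so it voices to [g]. /knotkokozeugibaw/ → knotkogozeugibaw.
Rule 2 (stop-cluster i-epenthesis): /t/ and /k/ form a stop–stop cluster, so [i] is inserted between them. /knotkogozeugibaw/ → knotikogozeugibaw.
Rule 3 (intervocalic spirantization): /t/ is a stop between vowels /o/ and /i/, so it spirantizes to the fricative [s]. /k/ is a stop between vowels /i/ and /o/, so it spirantizes to the fricative [x]. /b/ is a stop between vowels /i/ and /a/, so it spirantizes to the fricative [v]. /knotikogozeugibaw/ → knosixogozeugivaw.
Rule 4 (final i-epenthesis): the form ends in the consonant /w/, so [i] is inserted word-finally. /knosixogozeugivaw/ → knosixogozeugivawi.

knosixogozeugivawi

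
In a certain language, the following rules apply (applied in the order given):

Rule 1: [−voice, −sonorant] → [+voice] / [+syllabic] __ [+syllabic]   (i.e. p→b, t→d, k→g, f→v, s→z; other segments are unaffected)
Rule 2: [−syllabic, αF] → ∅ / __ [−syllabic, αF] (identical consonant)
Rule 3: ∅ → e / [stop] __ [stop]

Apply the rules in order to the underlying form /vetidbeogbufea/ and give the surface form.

vedidebeogebuvea

Rule 1 (intervocalic voicing): /t/ is a voiceless obstruent between vowels /e/ and /i/, so it voices to [d]. /f/ is a voiceless obstruent between vowels /u/ and /e/, so it voices to [v]. /vetidbeogbufea/ → vedidbeogbuvea.
Rule 2 (degemination): no segment meets the environment; /vedidbeogbuvea/ is unchanged.
Rule 3 (stop-cluster e-epenthesis): /d/ and /b/ form a stop–stop cluster, so [e] is inserted between them. /g/ and /b/ form a stop–stop cluster, so [e] is inserted between them. /vedidbeogbuvea/ → vedidebeogebuvea.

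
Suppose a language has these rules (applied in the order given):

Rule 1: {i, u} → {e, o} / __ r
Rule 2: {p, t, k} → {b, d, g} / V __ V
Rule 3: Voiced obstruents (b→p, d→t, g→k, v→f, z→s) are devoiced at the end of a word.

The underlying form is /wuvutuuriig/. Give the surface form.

Rule 1 (pre-rhotic lowering): /u/ is a high vowel immediately before /r/, so it lowers to [o]. /wuvutuuriig/ → wuvutuoriig.
Rule 2 (intervocalic voicing): /t/ is a voiceless stop between vowels /u/ and /u/, so it voices to [d]. /wuvutuoriig/ → wuvuduoriig.
Rule 3 (final devoicing): /g/ is a voiced obstruent in word-final position, so it devoices to [k]. /wuvuduoriig/ → wuvuduoriik.

wuvuduoriik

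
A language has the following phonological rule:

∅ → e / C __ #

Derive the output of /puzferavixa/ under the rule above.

puzferavixa

No segment of /puzferavixa/ meets the structural description of the rule, so the form surfaces unchanged.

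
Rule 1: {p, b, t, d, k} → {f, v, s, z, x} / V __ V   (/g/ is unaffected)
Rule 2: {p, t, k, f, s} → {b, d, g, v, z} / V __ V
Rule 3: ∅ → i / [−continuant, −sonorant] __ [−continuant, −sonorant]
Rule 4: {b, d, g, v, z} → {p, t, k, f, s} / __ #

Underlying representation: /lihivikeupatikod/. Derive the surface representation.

lihivixeuvazixot

Rule 1 (intervocalic spirantization): /k/ is a stop between vowels /i/ and /e/, so it spirantizes to the fricative [x]. /p/ is a stop between vowels /u/ and /a/, so it spirantizes to the fricative [f]. /t/ is a stop between vowels /a/ and /i/, so it spirantizes to the fricative [s]. /k/ is a stop between vowels /i/ and /o/, so it spirantizes to the fricative [x]. /lihivikeupatikod/ → lihivixeufasixod.
Rule 2 (intervocalic voicing): /f/ is a voiceless obstruent between vowels /u/ and /a/, so it voices to [v]. /s/ is a voiceless obstruent between vowels /a/ and /i/, so it voices to [z]. /lihivixeufasixod/ → lihivixeuvazixod.
Rule 3 (stop-cluster i-epenthesis): no segment meets the environment; /lihivixeuvazixod/ is unchanged.
Rule 4 (final devoicing): /d/ is a voiced obstruent in word-final position, so it devoices to [t]. /lihivixeuvazixod/ → lihivixeuvazixot.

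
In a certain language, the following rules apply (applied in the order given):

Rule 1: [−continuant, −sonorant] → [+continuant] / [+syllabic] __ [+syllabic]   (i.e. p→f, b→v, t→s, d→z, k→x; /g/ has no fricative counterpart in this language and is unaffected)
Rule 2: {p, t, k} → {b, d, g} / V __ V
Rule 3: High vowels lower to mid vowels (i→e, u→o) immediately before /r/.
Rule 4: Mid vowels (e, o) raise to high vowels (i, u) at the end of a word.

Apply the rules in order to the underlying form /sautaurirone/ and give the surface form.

sausaoreroni

Rule 1 (intervocalic spirantization): /t/ is a stop between vowels /u/ and /a/, so it spirantizes to the fricative [s]. /sautaurirone/ → sausaurirone.
Rule 2 (intervocalic voicing): no segment meets the environment; /sausaurirone/ is unchanged.
Rule 3 (pre-rhotic lowering): /u/ is a high vowel immediately before /r/, so it lowers to [o]. /i/ is a high vowel immediately before /r/, so it lowers to [e]. /sausaurirone/ → sausaorerone.
Rule 4 (final vowel raising): /e/ is a mid vowel in word-final position, so it raises to [i]. /sausaorerone/ → sausaoreroni.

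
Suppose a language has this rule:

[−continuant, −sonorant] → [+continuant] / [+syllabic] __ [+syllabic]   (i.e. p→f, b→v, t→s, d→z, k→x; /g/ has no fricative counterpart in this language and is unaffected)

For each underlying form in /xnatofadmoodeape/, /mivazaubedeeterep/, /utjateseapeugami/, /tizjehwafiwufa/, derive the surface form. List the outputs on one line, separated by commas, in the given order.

/xnatofadmoodeape/: /t/ is a stop between vowels /a/ and /o/, so it spirantizes to the fricative [s]. /d/ is a stop between vowels /o/ and /e/, so it spirantizes to the fricative [z]. /p/ is a stop between vowels /a/ and /e/, so it spirantizes to the fricative [f]. → [xnasofadmoozeafe].
/mivazaubedeeterep/: /b/ is a stop between vowels /u/ and /e/, so it spirantizes to the fricative [v]. /d/ is a stop between vowels /e/ and /e/, so it spirantizes to the fricative [z]. /t/ is a stop between vowels /e/ and /e/, so it spirantizes to the fricative [s]. → [mivazauvezeeserep].
/utjateseapeugami/: /t/ is a stop between vowels /a/ and /e/, so it spirantizes to the fricative [s]. /p/ is a stop between vowels /a/ and /e/, so it spirantizes to the fricative [f]. → [utjaseseafeugami].
/tizjehwafiwufa/: the rule's environment is not met; surfaces unchanged as [tizjehwafiwufa].

xnasofadmoozeafe, mivazauvezeeserep, utjaseseafeugami, tizjehwafiwufa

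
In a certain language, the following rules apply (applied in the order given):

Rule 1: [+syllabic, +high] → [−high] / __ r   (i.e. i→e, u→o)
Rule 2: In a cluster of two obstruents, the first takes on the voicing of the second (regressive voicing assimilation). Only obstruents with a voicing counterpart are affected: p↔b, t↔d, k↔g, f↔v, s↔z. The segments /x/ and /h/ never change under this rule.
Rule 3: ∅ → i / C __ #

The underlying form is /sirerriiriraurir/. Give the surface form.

Rule 1 (pre-rhotic lowering): /i/ is a high vowel immediately before /r/, so it lowers to [e]. /i/ is a high vowel immediately before /r/, so it lowers to [e]. /i/ is a high vowel immediately before /r/, so it lowers to [e]. /u/ is a high vowel immediately before /r/, so it lowers to [o]. /i/ is a high vowel immediately before /r/, so it lowers to [e]. /sirerriiriraurir/ → sererriereraorer.
Rule 2 (regressive voicing assimilation): no segment meets the environment; /sererriereraorer/ is unchanged.
Rule 3 (final i-epenthesis): the form ends in the consonant /r/, so [i] is inserted word-finally. /sererriereraorer/ → sererriereraoreri.

sererriereraoreri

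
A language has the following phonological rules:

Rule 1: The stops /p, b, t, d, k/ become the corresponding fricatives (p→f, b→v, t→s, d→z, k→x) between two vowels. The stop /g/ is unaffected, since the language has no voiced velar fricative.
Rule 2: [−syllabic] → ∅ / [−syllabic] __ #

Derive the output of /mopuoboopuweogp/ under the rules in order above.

mofuovoofuweog

Rule 1 (intervocalic spirantization): /p/ is a stop between vowels /o/ and /u/, so it spirantizes to the fricative [f]. /b/ is a stop between vowels /o/ and /o/, so it spirantizes to the fricative [v]. /p/ is a stop between vowels /o/ and /u/, so it spirantizes to the fricative [f]. /mopuoboopuweogp/ → mofuovoofuweogp.
Rule 2 (final cluster simplification): /p/ is the second consonant of a word-final cluster /gp/, so it deletes. /mofuovoofuweogp/ → mofuovoofuweog.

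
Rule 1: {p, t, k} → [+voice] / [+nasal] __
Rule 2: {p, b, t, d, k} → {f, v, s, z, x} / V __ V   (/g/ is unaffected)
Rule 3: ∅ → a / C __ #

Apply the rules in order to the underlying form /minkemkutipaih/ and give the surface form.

mingemgusifaiha

Rule 1 (post-nasal voicing): /k/ is a voiceless stop immediately after the nasal /n/, so it voices to [g]. /k/ is a voiceless stop immediately after the nasal /m/, so it voices to [g]. /minkemkutipaih/ → mingemgutipaih.
Rule 2 (intervocalic spirantization): /t/ is a stop between vowels /u/ and /i/, so it spirantizes to the fricative [s]. /p/ is a stop between vowels /i/ and /a/, so it spirantizes to the fricative [f]. /mingemgutipaih/ → mingemgusifaih.
Rule 3 (final a-epenthesis): the form ends in the consonant /h/, so [a] is inserted word-finally. /mingemgusifaih/ → mingemgusifaiha.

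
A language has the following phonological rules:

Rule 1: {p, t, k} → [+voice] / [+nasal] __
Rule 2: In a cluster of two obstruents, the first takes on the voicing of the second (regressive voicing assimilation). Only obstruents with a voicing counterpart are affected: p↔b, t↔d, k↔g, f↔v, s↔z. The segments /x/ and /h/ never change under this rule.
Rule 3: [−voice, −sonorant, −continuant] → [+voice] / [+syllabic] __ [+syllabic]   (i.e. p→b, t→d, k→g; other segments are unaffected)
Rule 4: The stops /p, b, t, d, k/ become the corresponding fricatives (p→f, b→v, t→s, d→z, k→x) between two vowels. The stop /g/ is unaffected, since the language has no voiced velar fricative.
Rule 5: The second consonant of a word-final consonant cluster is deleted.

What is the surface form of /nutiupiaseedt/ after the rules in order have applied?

nuziuviaseet

Rule 1 (post-nasal voicing): no segment meets the environment; /nutiupiaseedt/ is unchanged.
Rule 2 (regressive voicing assimilation): /d/ precedes the voiceless obstruent /t/, so it devoices to [t] by assimilation. /nutiupiaseedt/ → nutiupiaseett.
Rule 3 (intervocalic voicing): /t/ is a voiceless stop between vowels /u/ and /i/, so it voices to [d]. /p/ is a voiceless stop between vowels /u/ and /i/, so it voices to [b]. /nutiupiaseett/ → nudiubiaseett.
Rule 4 (intervocalic spirantization): /d/ is a stop between vowels /u/ and /i/, so it spirantizes to the fricative [z]. /b/ is a stop between vowels /u/ and /i/, so it spirantizes to the fricative [v]. /nudiubiaseett/ → nuziuviaseett.
Rule 5 (final cluster simplification): /t/ is the second consonant of a word-final cluster /tt/, so it deletes. /nuziuviaseett/ → nuziuviaseet.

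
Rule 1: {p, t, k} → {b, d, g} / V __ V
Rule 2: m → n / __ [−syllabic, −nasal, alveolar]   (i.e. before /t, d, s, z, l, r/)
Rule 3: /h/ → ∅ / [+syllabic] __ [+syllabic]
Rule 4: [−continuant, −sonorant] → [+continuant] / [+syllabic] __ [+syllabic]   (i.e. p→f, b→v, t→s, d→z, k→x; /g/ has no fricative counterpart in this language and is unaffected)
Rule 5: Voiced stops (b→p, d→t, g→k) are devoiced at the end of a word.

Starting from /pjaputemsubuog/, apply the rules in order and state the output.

pjavuzensuvuok

Rule 1 (intervocalic voicing): /p/ is a voiceless stop between vowels /a/ and /u/, so it voices to [b]. /t/ is a voiceless stop between vowels /u/ and /e/, so it voices to [d]. /pjaputemsubuog/ → pjabudemsubuog.
Rule 2 (nasal place assimilation): /m/ precedes the alveolar consonant /s/, so it assimilates in place to [n]. /pjabudemsubuog/ → pjabudensubuog.
Rule 3 (intervocalic h-deletion): no segment meets the environment; /pjabudensubuog/ is unchanged.
Rule 4 (intervocalic spirantization): /b/ is a stop between vowels /a/ and /u/, so it spirantizes to the fricative [v]. /d/ is a stop between vowels /u/ and /e/, so it spirantizes to the fricative [z]. /b/ is a stop between vowels /u/ and /u/, so it spirantizes to the fricative [v]. /pjabudensubuog/ → pjavuzensuvuog.
Rule 5 (final devoicing): /g/ is a voiced stop in word-final position, so it devoices to [k]. /pjavuzensuvuog/ → pjavuzensuvuok.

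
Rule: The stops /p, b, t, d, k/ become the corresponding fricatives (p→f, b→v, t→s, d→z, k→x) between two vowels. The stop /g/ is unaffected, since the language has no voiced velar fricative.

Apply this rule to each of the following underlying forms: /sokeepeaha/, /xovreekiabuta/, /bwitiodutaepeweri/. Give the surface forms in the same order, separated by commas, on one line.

soxeefeaha, xovreexiavusa, bwisiozusaefeweri

/sokeepeaha/: /k/ is a stop between vowels /o/ and /e/, so it spirantizes to the fricative [x]. /p/ is a stop between vowels /e/ and /e/, so it spirantizes to the fricative [f]. → [soxeefeaha].
/xovreekiabuta/: /k/ is a stop between vowels /e/ and /i/, so it spirantizes to the fricative [x]. /b/ is a stop between vowels /a/ and /u/, so it spirantizes to the fricative [v]. /t/ is a stop between vowels /u/ and /a/, so it spirantizes to the fricative [s]. → [xovreexiavusa].
/bwitiodutaepeweri/: /t/ is a stop between vowels /i/ and /i/, so it spirantizes to the fricative [s]. /d/ is a stop between vowels /o/ and /u/, so it spirantizes to the fricative [z]. /t/ is a stop between vowels /u/ and /a/, so it spirantizes to the fricative [s]. /p/ is a stop between vowels /e/ and /e/, so it spirantizes to the fricative [f]. → [bwisiozusaefeweri].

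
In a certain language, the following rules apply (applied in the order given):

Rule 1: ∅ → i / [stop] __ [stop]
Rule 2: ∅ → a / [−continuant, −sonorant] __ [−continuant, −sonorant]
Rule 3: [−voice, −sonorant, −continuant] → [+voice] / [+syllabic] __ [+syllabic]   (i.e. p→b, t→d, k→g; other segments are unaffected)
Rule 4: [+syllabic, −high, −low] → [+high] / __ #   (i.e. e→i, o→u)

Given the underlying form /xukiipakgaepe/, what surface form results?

xugiibagigaebi

Rule 1 (stop-cluster i-epenthesis): /k/ and /g/ form a stop–stop cluster, so [i] is inserted between them. /xukiipakgaepe/ → xukiipakigaepe.
Rule 2 (stop-cluster a-epenthesis): no segment meets the environment; /xukiipakigaepe/ is unchanged.
Rule 3 (intervocalic voicing): /k/ is a voiceless stop between vowels /u/ and /i/, so it voices to [g]. /p/ is a voiceless stop between vowels /i/ and /a/, so it voices to [b]. /k/ is a voiceless stop between vowels /a/ and /i/, so it voices to [g]. /p/ is a voiceless stop between vowels /e/ and /e/, so it voices to [b]. /xukiipakigaepe/ → xugiibagigaebe.
Rule 4 (final vowel raising): /e/ is a mid vowel in word-final position, so it raises to [i]. /xugiibagigaebe/ → xugiibagigaebi.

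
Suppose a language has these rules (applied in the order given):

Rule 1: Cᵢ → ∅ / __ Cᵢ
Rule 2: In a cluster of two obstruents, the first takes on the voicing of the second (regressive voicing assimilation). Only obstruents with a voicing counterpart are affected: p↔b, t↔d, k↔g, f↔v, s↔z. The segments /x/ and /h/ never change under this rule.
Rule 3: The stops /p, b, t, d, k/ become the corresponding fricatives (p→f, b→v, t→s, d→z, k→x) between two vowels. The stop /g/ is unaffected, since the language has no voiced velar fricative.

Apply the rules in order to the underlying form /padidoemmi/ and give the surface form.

Rule 1 (degemination): /mm/ is a geminate; the first /m/ deletes. /padidoemmi/ → padidoemi.
Rule 2 (regressive voicing assimilation): no segment meets the environment; /padidoemi/ is unchanged.
Rule 3 (intervocalic spirantization): /d/ is a stop between vowels /a/ and /i/, so it spirantizes to the fricative [z]. /d/ is a stop between vowels /i/ and /o/, so it spirantizes to the fricative [z]. /padidoemi/ → pazizoemi.

pazizoemi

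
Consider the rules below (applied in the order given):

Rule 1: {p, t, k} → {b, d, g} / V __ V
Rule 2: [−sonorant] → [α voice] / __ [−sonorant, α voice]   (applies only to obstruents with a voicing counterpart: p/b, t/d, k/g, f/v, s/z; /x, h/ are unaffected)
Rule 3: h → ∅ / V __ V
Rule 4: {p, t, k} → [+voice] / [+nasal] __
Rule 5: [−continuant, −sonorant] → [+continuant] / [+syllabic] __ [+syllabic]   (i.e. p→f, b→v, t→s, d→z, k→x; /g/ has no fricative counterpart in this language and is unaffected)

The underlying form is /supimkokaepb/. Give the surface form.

Rule 1 (intervocalic voicing): /p/ is a voiceless stop between vowels /u/ and /i/, so it voices to [b]. /k/ is a voiceless stop between vowels /o/ and /a/, so it voices to [g]. /supimkokaepb/ → subimkogaepb.
Rule 2 (regressive voicing assimilation): /p/ precedes the voiced obstruent /b/, so it voices to [b] by assimilation. /subimkogaepb/ → subimkogaebb.
Rule 3 (intervocalic h-deletion): no segment meets the environment; /subimkogaebb/ is unchanged.
Rule 4 (post-nasal voicing): /k/ is a voiceless stop immediately after the nasal /m/, so it voices to [g]. /subimkogaebb/ → subimgogaebb.
Rule 5 (intervocalic spirantization): /b/ is a stop between vowels /u/ and /i/, so it spirantizes to the fricative [v]. /subimgogaebb/ → suvimgogaebb.

suvimgogaebb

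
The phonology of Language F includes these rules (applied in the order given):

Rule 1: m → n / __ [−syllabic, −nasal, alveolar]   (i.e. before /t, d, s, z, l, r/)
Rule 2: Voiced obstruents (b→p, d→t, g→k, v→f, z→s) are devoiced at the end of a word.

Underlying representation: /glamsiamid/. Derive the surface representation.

glansiamit

Rule 1 (nasal place assimilation): /m/ precedes the alveolar consonant /s/, so it assimilates in place to [n]. /glamsiamid/ → glansiamid.
Rule 2 (final devoicing): /d/ is a voiced obstruent in word-final position, so it devoices to [t]. /glansiamid/ → glansiamit.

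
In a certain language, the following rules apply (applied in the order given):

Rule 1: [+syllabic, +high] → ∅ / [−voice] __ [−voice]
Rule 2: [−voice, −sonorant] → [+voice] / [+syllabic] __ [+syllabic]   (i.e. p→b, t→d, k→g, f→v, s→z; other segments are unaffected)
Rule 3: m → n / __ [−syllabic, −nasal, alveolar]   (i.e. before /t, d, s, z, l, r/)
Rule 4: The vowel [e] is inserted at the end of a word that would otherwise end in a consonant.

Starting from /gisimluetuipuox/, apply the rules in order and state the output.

Rule 1 (high vowel syncope): no segment meets the environment; /gisimluetuipuox/ is unchanged.
Rule 2 (intervocalic voicing): /s/ is a voiceless obstruent between vowels /i/ and /i/, so it voices to [z]. /t/ is a voiceless obstruent between vowels /e/ and /u/, so it voices to [d]. /p/ is a voiceless obstruent between vowels /i/ and /u/, so it voices to [b]. /gisimluetuipuox/ → gizimlueduibuox.
Rule 3 (nasal place assimilation): /m/ precedes the alveolar consonant /l/, so it assimilates in place to [n]. /gizimlueduibuox/ → gizinlueduibuox.
Rule 4 (final e-epenthesis): the form ends in the consonant /x/, so [e] is inserted word-finally. /gizinlueduibuox/ → gizinlueduibuoxe.

gizinlueduibuoxe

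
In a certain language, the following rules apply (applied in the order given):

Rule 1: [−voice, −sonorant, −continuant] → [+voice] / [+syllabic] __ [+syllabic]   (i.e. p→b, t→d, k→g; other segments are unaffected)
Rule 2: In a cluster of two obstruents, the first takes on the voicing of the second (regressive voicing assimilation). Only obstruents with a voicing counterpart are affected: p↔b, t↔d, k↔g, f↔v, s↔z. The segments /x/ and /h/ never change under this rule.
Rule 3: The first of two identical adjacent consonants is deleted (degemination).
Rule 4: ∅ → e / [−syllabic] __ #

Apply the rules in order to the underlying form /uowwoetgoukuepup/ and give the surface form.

uowoedgouguebupe

Rule 1 (intervocalic voicing): /k/ is a voiceless stop between vowels /u/ and /u/, so it voices to [g]. /p/ is a voiceless stop between vowels /e/ and /u/, so it voices to [b]. /uowwoetgoukuepup/ → uowwoetgouguebup.
Rule 2 (regressive voicing assimilation): /t/ precedes the voiced obstruent /g/, so it voices to [d] by assimilation. /uowwoetgouguebup/ → uowwoedgouguebup.
Rule 3 (degemination): /ww/ is a geminate; the first /w/ deletes. /uowwoedgouguebup/ → uowoedgouguebup.
Rule 4 (final e-epenthesis): the form ends in the consonant /p/, so [e] is inserted word-finally. /uowoedgouguebup/ → uowoedgouguebupe.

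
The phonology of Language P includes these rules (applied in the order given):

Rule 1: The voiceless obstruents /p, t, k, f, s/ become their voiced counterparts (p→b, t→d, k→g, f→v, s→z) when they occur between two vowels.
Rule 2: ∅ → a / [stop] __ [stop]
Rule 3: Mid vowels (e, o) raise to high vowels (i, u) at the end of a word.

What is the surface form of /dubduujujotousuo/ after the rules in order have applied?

Rule 1 (intervocalic voicing): /t/ is a voiceless obstruent between vowels /o/ and /o/, so it voices to [d]. /s/ is a voiceless obstruent between vowels /u/ and /u/, so it voices to [z]. /dubduujujotousuo/ → dubduujujodouzuo.
Rule 2 (stop-cluster a-epenthesis): /b/ and /d/ form a stop–stop cluster, so [a] is inserted between them. /dubduujujodouzuo/ → dubaduujujodouzuo.
Rule 3 (final vowel raising): /o/ is a mid vowel in word-final position, so it raises to [u]. /dubaduujujodouzuo/ → dubaduujujodouzuu.

dubaduujujodouzuu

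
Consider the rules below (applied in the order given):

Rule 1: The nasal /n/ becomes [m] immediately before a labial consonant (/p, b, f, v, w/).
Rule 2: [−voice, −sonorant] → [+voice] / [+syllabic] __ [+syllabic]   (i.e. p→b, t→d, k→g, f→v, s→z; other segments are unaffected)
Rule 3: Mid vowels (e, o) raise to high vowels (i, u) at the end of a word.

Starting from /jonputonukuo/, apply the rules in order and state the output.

Rule 1 (nasal place assimilation): /n/ precedes the labial consonant /p/, so it assimilates in place to [m]. /jonputonukuo/ → jomputonukuo.
Rule 2 (intervocalic voicing): /t/ is a voiceless obstruent between vowels /u/ and /o/, so it voices to [d]. /k/ is a voiceless obstruent between vowels /u/ and /u/, so it voices to [g]. /jomputonukuo/ → jompudonuguo.
Rule 3 (final vowel raising): /o/ is a mid vowel in word-final position, so it raises to [u]. /jompudonuguo/ → jompudonuguu.

jompudonuguu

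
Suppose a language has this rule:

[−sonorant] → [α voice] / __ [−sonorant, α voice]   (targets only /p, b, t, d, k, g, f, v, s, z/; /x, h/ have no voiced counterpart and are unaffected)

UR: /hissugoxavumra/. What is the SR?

hissugoxavumra

No segment of /hissugoxavumra/ meets the structural description of the rule, so the form surfaces unchanged.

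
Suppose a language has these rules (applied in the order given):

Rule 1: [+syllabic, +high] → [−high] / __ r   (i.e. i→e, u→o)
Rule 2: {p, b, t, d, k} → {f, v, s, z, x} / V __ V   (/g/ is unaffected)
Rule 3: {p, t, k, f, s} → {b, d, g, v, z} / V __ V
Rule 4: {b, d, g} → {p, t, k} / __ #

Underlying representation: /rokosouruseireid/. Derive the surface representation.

Rule 1 (pre-rhotic lowering): /u/ is a high vowel immediately before /r/, so it lowers to [o]. /i/ is a high vowel immediately before /r/, so it lowers to [e]. /rokosouruseireid/ → rokosooruseereid.
Rule 2 (intervocalic spirantization): /k/ is a stop between vowels /o/ and /o/, so it spirantizes to the fricative [x]. /rokosooruseereid/ → roxosooruseereid.
Rule 3 (intervocalic voicing): /s/ is a voiceless obstruent between vowels /o/ and /o/, so it voices to [z]. /s/ is a voiceless obstruent between vowels /u/ and /e/, so it voices to [z]. /roxosooruseereid/ → roxozooruzeereid.
Rule 4 (final devoicing): /d/ is a voiced stop in word-final position, so it devoices to [t]. /roxozooruzeereid/ → roxozooruzeereit.

roxozooruzeereit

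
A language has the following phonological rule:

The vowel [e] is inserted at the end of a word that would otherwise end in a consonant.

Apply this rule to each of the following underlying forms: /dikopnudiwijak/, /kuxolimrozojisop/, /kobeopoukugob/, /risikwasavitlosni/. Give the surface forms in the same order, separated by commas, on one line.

dikopnudiwijake, kuxolimrozojisope, kobeopoukugobe, risikwasavitlosni

/dikopnudiwijak/: the form ends in the consonant /k/, so [e] is inserted word-finally. → [dikopnudiwijake].
/kuxolimrozojisop/: the form ends in the consonant /p/, so [e] is inserted word-finally. → [kuxolimrozojisope].
/kobeopoukugob/: the form ends in the consonant /b/, so [e] is inserted word-finally. → [kobeopoukugobe].
/risikwasavitlosni/: the rule's environment is not met; surfaces unchanged as [risikwasavitlosni].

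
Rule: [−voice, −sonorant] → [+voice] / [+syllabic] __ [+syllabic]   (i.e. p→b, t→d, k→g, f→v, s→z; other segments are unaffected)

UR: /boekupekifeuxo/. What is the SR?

boegubegiveuxo

/k/ is a voiceless obstruent between vowels /e/ and /u/, so it voices to [g].
/p/ is a voiceless obstruent between vowels /u/ and /e/, so it voices to [b].
/k/ is a voiceless obstruent between vowels /e/ and /i/, so it voices to [g].
/f/ is a voiceless obstruent between vowels /i/ and /e/, so it voices to [v].
Surface form: [boegubegiveuxo].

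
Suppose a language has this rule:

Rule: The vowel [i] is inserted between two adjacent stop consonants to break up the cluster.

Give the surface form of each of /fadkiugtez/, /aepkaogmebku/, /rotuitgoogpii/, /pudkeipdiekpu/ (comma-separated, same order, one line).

/fadkiugtez/: /d/ and /k/ form a stop–stop cluster, so [i] is inserted between them. /g/ and /t/ form a stop–stop cluster, so [i] is inserted between them. → [fadikiugitez].
/aepkaogmebku/: /p/ and /k/ form a stop–stop cluster, so [i] is inserted between them. /b/ and /k/ form a stop–stop cluster, so [i] is inserted between them. → [aepikaogmebiku].
/rotuitgoogpii/: /t/ and /g/ form a stop–stop cluster, so [i] is inserted between them. /g/ and /p/ form a stop–stop cluster, so [i] is inserted between them. → [rotuitigoogipii].
/pudkeipdiekpu/: /d/ and /k/ form a stop–stop cluster, so [i] is inserted between them. /p/ and /d/ form a stop–stop cluster, so [i] is inserted between them. /k/ and /p/ form a stop–stop cluster, so [i] is inserted between them. → [pudikeipidiekipu].

fadikiugitez, aepikaogmebiku, rotuitigoogipii, pudikeipidiekipu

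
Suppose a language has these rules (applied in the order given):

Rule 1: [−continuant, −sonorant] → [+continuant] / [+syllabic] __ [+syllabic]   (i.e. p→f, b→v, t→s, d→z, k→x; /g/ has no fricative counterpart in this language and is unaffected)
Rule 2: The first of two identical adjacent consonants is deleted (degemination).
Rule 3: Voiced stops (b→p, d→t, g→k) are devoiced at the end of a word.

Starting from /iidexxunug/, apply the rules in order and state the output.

Rule 1 (intervocalic spirantization): /d/ is a stop between vowels /i/ and /e/, so it spirantizes to the fricative [z]. /iidexxunug/ → iizexxunug.
Rule 2 (degemination): /xx/ is a geminate; the first /x/ deletes. /iizexxunug/ → iizexunug.
Rule 3 (final devoicing): /g/ is a voiced stop in word-final position, so it devoices to [k]. /iizexunug/ → iizexunuk.

iizexunuk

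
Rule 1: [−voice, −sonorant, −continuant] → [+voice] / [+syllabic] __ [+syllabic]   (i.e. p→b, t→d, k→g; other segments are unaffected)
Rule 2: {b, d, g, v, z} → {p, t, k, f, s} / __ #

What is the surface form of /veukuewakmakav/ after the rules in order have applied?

veuguewakmagaf

Rule 1 (intervocalic voicing): /k/ is a voiceless stop between vowels /u/ and /u/, so it voices to [g]. /k/ is a voiceless stop between vowels /a/ and /a/, so it voices to [g]. /veukuewakmakav/ → veuguewakmagav.
Rule 2 (final devoicing): /v/ is a voiced obstruent in word-final position, so it devoices to [f]. /veuguewakmagav/ → veuguewakmagaf.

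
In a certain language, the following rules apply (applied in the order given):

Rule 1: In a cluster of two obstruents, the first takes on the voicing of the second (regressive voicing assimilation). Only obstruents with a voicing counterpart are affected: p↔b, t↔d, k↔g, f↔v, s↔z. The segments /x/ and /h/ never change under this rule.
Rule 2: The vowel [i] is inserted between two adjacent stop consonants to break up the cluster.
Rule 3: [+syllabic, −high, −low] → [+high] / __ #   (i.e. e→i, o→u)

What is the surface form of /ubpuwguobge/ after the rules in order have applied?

Rule 1 (regressive voicing assimilation): /b/ precedes the voiceless obstruent /p/, so it devoices to [p] by assimilation. /ubpuwguobge/ → uppuwguobge.
Rule 2 (stop-cluster i-epenthesis): /p/ and /p/ form a stop–stop cluster, so [i] is inserted between them. /b/ and /g/ form a stop–stop cluster, so [i] is inserted between them. /uppuwguobge/ → upipuwguobige.
Rule 3 (final vowel raising): /e/ is a mid vowel in word-final position, so it raises to [i]. /upipuwguobige/ → upipuwguobigi.

upipuwguobigi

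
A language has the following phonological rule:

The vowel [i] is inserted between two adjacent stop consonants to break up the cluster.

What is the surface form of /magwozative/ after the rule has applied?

magwozative

No segment of /magwozative/ meets the structural description of the rule, so the form surfaces unchanged.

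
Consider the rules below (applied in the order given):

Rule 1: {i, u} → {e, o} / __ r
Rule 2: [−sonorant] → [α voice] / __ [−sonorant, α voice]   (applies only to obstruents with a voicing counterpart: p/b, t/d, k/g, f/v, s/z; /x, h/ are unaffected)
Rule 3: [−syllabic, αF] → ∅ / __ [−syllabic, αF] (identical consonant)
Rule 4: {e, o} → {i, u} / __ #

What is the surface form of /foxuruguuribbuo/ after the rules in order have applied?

foxoruguoribuu

Rule 1 (pre-rhotic lowering): /u/ is a high vowel immediately before /r/, so it lowers to [o]. /u/ is a high vowel immediately before /r/, so it lowers to [o]. /foxuruguuribbuo/ → foxoruguoribbuo.
Rule 2 (regressive voicing assimilation): no segment meets the environment; /foxoruguoribbuo/ is unchanged.
Rule 3 (degemination): /bb/ is a geminate; the first /b/ deletes. /foxoruguoribbuo/ → foxoruguoribuo.
Rule 4 (final vowel raising): /o/ is a mid vowel in word-final position, so it raises to [u]. /foxoruguoribuo/ → foxoruguoribuu.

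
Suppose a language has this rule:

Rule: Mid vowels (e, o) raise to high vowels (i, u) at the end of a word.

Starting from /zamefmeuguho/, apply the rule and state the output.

/o/ is a mid vowel in word-final position, so it raises to [u].
Surface form: [zamefmeuguhu].

zamefmeuguhu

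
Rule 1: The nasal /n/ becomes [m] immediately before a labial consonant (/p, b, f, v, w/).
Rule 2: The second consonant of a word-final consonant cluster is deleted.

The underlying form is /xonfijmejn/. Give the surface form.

xomfijmej

Rule 1 (nasal place assimilation): /n/ precedes the labial consonant /f/, so it assimilates in place to [m]. /xonfijmejn/ → xomfijmejn.
Rule 2 (final cluster simplification): /n/ is the second consonant of a word-final cluster /jn/, so it deletes. /xomfijmejn/ → xomfijmej.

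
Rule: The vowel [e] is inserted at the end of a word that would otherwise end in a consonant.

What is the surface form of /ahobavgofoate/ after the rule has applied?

ahobavgofoate

No segment of /ahobavgofoate/ meets the structural description of the rule, so the form surfaces unchanged.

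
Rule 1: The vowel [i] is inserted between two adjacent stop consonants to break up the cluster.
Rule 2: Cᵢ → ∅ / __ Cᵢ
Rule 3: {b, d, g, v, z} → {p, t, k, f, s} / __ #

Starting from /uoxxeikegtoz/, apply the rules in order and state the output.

Rule 1 (stop-cluster i-epenthesis): /g/ and /t/ form a stop–stop cluster, so [i] is inserted between them. /uoxxeikegtoz/ → uoxxeikegitoz.
Rule 2 (degemination): /xx/ is a geminate; the first /x/ deletes. /uoxxeikegitoz/ → uoxeikegitoz.
Rule 3 (final devoicing): /z/ is a voiced obstruent in word-final position, so it devoices to [s]. /uoxeikegitoz/ → uoxeikegitos.

uoxeikegitos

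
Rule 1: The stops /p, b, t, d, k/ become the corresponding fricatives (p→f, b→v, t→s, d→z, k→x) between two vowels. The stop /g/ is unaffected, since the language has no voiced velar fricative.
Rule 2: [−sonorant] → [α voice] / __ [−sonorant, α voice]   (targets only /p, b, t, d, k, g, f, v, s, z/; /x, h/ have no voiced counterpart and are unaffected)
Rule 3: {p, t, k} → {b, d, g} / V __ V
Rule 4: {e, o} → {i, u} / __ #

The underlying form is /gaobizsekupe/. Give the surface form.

Rule 1 (intervocalic spirantization): /b/ is a stop between vowels /o/ and /i/, so it spirantizes to the fricative [v]. /k/ is a stop between vowels /e/ and /u/, so it spirantizes to the fricative [x]. /p/ is a stop between vowels /u/ and /e/, so it spirantizes to the fricative [f]. /gaobizsekupe/ → gaovizsexufe.
Rule 2 (regressive voicing assimilation): /z/ precedes the voiceless obstruent /s/, so it devoices to [s] by assimilation. /gaovizsexufe/ → gaovissexufe.
Rule 3 (intervocalic voicing): no segment meets the environment; /gaovissexufe/ is unchanged.
Rule 4 (final vowel raising): /e/ is a mid vowel in word-final position, so it raises to [i]. /gaovissexufe/ → gaovissexufi.

gaovissexufi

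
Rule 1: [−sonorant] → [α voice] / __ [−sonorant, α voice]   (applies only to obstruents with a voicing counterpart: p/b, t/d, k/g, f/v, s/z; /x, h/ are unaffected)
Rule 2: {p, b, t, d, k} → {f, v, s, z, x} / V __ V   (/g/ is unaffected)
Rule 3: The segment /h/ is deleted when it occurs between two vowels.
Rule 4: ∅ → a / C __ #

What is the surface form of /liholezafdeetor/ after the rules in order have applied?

liolezavdeesora

Rule 1 (regressive voicing assimilation): /f/ precedes the voiced obstruent /d/, so it voices to [v] by assimilation. /liholezafdeetor/ → liholezavdeetor.
Rule 2 (intervocalic spirantization): /t/ is a stop between vowels /e/ and /o/, so it spirantizes to the fricative [s]. /liholezavdeetor/ → liholezavdeesor.
Rule 3 (intervocalic h-deletion): /h/ occurs between vowels /i/ and /o/, so it deletes. /liholezavdeesor/ → liolezavdeesor.
Rule 4 (final a-epenthesis): the form ends in the consonant /r/, so [a] is inserted word-finally. /liolezavdeesor/ → liolezavdeesora.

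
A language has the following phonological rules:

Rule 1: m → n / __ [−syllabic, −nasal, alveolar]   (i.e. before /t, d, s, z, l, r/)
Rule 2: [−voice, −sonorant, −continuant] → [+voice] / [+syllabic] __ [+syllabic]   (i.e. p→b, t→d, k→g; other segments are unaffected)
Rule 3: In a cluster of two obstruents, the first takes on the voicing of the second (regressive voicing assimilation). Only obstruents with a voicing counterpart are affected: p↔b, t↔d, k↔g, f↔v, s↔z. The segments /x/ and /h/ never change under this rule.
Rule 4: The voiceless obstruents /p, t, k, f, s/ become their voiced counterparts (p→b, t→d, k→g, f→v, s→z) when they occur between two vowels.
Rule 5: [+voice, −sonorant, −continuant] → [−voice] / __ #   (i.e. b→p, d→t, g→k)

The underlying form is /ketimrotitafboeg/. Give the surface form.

Rule 1 (nasal place assimilation): /m/ precedes the alveolar consonant /r/, so it assimilates in place to [n]. /ketimrotitafboeg/ → ketinrotitafboeg.
Rule 2 (intervocalic voicing): /t/ is a voiceless stop between vowels /e/ and /i/, so it voices to [d]. /t/ is a voiceless stop between vowels /o/ and /i/, so it voices to [d]. /t/ is a voiceless stop between vowels /i/ and /a/, so it voices to [d]. /ketinrotitafboeg/ → kedinrodidafboeg.
Rule 3 (regressive voicing assimilation): /f/ precedes the voiced obstruent /b/, so it voices to [v] by assimilation. /kedinrodidafboeg/ → kedinrodidavboeg.
Rule 4 (intervocalic voicing): no segment meets the environment; /kedinrodidavboeg/ is unchanged.
Rule 5 (final devoicing): /g/ is a voiced stop in word-final position, so it devoices to [k]. /kedinrodidavboeg/ → kedinrodidavboek.

kedinrodidavboek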